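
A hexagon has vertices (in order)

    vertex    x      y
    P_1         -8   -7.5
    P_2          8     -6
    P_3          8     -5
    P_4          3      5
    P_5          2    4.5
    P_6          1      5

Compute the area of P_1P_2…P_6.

106.25

Apply the surveyor's formula: 2A = Σ (x_i·y_{i+1} − x_{i+1}·y_i), indices taken mod 6.
Cross-terms: 108, 8, 55, 3.5, 5.5, 32.5  ⇒  Σ = 212.5
Area = |Σ|/2 = 106.25.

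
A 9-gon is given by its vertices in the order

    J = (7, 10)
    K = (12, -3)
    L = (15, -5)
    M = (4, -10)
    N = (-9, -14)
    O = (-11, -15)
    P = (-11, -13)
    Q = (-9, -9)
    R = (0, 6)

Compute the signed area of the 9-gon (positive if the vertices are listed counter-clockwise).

-293.5

Apply Gauss's area formula: 2A = Σ (x_i·y_{i+1} − x_{i+1}·y_i), indices taken mod 9.
J→K: (7)(-3) − (12)(10) = -141
K→L: (12)(-5) − (15)(-3) = -15
L→M: (15)(-10) − (4)(-5) = -130
M→N: (4)(-14) − (-9)(-10) = -146
N→O: (-9)(-15) − (-11)(-14) = -19
O→P: (-11)(-13) − (-11)(-15) = -22
P→Q: (-11)(-9) − (-9)(-13) = -18
Q→R: (-9)(6) − (0)(-9) = -54
R→J: (0)(10) − (7)(6) = -42
Σ = -587
Signed area = Σ/2 = -293.5 (negative ⇒ clockwise traversal).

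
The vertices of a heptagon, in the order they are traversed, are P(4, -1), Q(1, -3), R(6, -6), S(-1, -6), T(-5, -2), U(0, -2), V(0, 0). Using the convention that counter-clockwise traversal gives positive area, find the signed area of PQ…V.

-29.5

Apply the surveyor's formula: 2A = Σ (x_i·y_{i+1} − x_{i+1}·y_i), indices taken mod 7.
Cross-terms: -11, 12, -42, -28, 10, 0, 0  ⇒  Σ = -59
Signed area = Σ/2 = -29.5 (negative ⇒ clockwise traversal).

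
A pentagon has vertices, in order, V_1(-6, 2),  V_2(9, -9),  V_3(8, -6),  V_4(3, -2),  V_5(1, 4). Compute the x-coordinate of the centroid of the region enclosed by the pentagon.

181/144

Apply Gauss's area formula. First the cross-terms c_i = x_i·y_{i+1} − x_{i+1}·y_i:
  36, 18, 2, 14, 26  ⇒  2A = 96, A = 48.
Then Σ (x_i + x_{i+1})·c_i = 362, so x̄ = 362 / (6·48) = 181/144.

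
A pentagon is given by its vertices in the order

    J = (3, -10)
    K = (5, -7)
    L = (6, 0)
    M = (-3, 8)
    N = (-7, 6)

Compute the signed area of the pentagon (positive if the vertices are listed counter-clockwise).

Apply the shoelace (surveyor's) formula: 2A = Σ (x_i·y_{i+1} − x_{i+1}·y_i), indices taken mod 5.
Cross-terms: 29, 42, 48, 38, 52  ⇒  Σ = 209
Signed area = Σ/2 = 104.5 (positive ⇒ counter-clockwise traversal).

104.5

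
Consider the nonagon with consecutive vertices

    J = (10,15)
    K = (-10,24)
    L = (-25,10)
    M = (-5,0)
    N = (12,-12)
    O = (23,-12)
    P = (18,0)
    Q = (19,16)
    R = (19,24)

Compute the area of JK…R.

Σ = (390) + (500) + (50) + (60) + (132) + (216) + (288) + (152) + (45) = 1833
Area = |Σ|/2 = 916.5.

916.5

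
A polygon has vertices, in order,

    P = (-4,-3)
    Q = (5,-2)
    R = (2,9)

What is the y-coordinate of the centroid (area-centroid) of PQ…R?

4/3

Apply the surveyor's formula. First the cross-terms c_i = x_i·y_{i+1} − x_{i+1}·y_i:
  23, 49, 30  ⇒  2A = 102, A = 51.
Then Σ (y_i + y_{i+1})·c_i = 408, so ȳ = 408 / (6·51) = 4/3.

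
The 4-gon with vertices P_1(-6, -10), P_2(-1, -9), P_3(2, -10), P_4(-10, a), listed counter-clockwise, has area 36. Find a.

0

Write out the shoelace sum; only the two edges meeting at P_4 involve a:
2·Area = [(2·a − (-10)·(-10)) + ((-10)·(-10) − (-6)·a)] + 72
       = 8·a + 72 = 72
⇒ a = 0.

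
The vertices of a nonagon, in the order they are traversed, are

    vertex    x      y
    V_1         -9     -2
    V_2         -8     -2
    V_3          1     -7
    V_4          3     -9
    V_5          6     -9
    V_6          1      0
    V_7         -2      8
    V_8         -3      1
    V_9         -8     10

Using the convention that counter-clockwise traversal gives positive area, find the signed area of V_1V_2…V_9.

V_1→V_2: (-9)(-2) − (-8)(-2) = 2
V_2→V_3: (-8)(-7) − (1)(-2) = 58
V_3→V_4: (1)(-9) − (3)(-7) = 12
V_4→V_5: (3)(-9) − (6)(-9) = 27
V_5→V_6: (6)(0) − (1)(-9) = 9
V_6→V_7: (1)(8) − (-2)(0) = 8
V_7→V_8: (-2)(1) − (-3)(8) = 22
V_8→V_9: (-3)(10) − (-8)(1) = -22
V_9→V_1: (-8)(-2) − (-9)(10) = 106
Σ = 222
Signed area = Σ/2 = 111 (positive ⇒ counter-clockwise traversal).

111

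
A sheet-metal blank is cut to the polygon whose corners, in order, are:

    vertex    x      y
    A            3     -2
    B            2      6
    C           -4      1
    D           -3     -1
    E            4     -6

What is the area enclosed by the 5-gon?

43.5

Σ = (22) + (26) + (7) + (22) + (10) = 87
Area = |Σ|/2 = 43.5.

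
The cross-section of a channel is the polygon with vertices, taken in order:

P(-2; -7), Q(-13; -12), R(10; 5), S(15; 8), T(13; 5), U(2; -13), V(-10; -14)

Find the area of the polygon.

Apply the surveyor's formula: 2A = Σ (x_i·y_{i+1} − x_{i+1}·y_i), indices taken mod 7.
P→Q: (-2)(-12) − (-13)(-7) = -67
Q→R: (-13)(5) − (10)(-12) = 55
R→S: (10)(8) − (15)(5) = 5
S→T: (15)(5) − (13)(8) = -29
T→U: (13)(-13) − (2)(5) = -179
U→V: (2)(-14) − (-10)(-13) = -158
V→P: (-10)(-7) − (-2)(-14) = 42
Σ = -331
Area = |Σ|/2 = 165.5.

165.5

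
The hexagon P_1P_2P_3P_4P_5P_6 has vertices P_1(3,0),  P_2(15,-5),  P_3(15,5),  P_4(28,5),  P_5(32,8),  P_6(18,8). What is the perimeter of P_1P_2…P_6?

|P_1P_2| = √((12)² + (-5)²) = √169 = 13
|P_2P_3| = √((0)² + (10)²) = √100 = 10
|P_3P_4| = √((13)² + (0)²) = √169 = 13
|P_4P_5| = √((4)² + (3)²) = √25 = 5
|P_5P_6| = √((-14)² + (0)²) = √196 = 14
|P_6P_1| = √((-15)² + (-8)²) = √289 = 17
Perimeter = 13 + 10 + 13 + 5 + 14 + 17 = 72.

72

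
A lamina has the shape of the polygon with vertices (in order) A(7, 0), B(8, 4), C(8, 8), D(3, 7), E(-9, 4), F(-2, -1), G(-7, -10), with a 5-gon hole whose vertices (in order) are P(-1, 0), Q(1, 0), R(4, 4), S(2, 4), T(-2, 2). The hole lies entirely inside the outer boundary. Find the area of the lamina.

Outer boundary:
Apply the shoelace formula: 2A = Σ (x_i·y_{i+1} − x_{i+1}·y_i), indices taken mod 7.
Σ = (28) + (32) + (32) + (75) + (17) + (13) + (70) = 267
Area = |Σ|/2 = 133.5.
Hole:
Σ = (0) + (4) + (8) + (12) + (2) = 26
Area = |Σ|/2 = 13.
Net area = 133.5 − 13 = 120.5.

120.5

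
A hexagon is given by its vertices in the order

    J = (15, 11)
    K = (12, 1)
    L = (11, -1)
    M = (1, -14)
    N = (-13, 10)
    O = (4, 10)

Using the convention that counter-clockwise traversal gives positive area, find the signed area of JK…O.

-370.5

Apply Gauss's area formula: 2A = Σ (x_i·y_{i+1} − x_{i+1}·y_i), indices taken mod 6.
Cross-terms: -117, -23, -153, -172, -170, -106  ⇒  Σ = -741
Signed area = Σ/2 = -370.5 (negative ⇒ clockwise traversal).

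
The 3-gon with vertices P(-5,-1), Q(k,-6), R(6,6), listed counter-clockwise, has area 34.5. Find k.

-3

The doubled signed area Σ (x_i y_{i+1} − x_{i+1} y_i) is linear in k.
With k=0 it equals 90; the coefficient of k is 7 (from the two edges through Q).
So 7·k + 90 = 2·34.5 = 69 ⇒ k = -3.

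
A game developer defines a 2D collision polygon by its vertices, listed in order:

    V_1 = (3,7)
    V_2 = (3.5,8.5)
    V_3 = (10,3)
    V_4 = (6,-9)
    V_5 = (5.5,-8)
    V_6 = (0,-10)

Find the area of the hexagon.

102.5

Apply the shoelace (surveyor's) formula: 2A = Σ (x_i·y_{i+1} − x_{i+1}·y_i), indices taken mod 6.
V_1→V_2: (3)(8.5) − (3.5)(7) = 1
V_2→V_3: (3.5)(3) − (10)(8.5) = -74.5
V_3→V_4: (10)(-9) − (6)(3) = -108
V_4→V_5: (6)(-8) − (5.5)(-9) = 1.5
V_5→V_6: (5.5)(-10) − (0)(-8) = -55
V_6→V_1: (0)(7) − (3)(-10) = 30
Σ = -205
Area = |Σ|/2 = 102.5.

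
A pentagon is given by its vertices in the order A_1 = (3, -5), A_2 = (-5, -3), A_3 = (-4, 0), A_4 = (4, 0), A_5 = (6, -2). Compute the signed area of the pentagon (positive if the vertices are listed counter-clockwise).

-39

Σ = (-34) + (-12) + (0) + (-8) + (-24) = -78
Signed area = Σ/2 = -39 (negative ⇒ clockwise traversal).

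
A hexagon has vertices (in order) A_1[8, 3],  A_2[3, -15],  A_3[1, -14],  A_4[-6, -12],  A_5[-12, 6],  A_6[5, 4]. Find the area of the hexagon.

263.5

Apply the shoelace formula: 2A = Σ (x_i·y_{i+1} − x_{i+1}·y_i), indices taken mod 6.
Cross-terms: -129, -27, -96, -180, -78, -17  ⇒  Σ = -527
Area = |Σ|/2 = 263.5.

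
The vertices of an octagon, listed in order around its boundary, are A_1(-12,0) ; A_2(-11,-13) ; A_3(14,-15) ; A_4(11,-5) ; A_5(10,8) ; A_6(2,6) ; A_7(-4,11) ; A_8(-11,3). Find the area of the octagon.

Apply Gauss's area formula: 2A = Σ (x_i·y_{i+1} − x_{i+1}·y_i), indices taken mod 8.
Σ = (156) + (347) + (95) + (138) + (44) + (46) + (109) + (36) = 971
Area = |Σ|/2 = 485.5.

485.5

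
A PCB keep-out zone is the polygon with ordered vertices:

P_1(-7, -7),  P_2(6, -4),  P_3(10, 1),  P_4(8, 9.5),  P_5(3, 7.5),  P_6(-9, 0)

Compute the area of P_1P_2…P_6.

182.5

Apply the shoelace (surveyor's) formula: 2A = Σ (x_i·y_{i+1} − x_{i+1}·y_i), indices taken mod 6.
P_1→P_2: (-7)(-4) − (6)(-7) = 70
P_2→P_3: (6)(1) − (10)(-4) = 46
P_3→P_4: (10)(9.5) − (8)(1) = 87
P_4→P_5: (8)(7.5) − (3)(9.5) = 31.5
P_5→P_6: (3)(0) − (-9)(7.5) = 67.5
P_6→P_1: (-9)(-7) − (-7)(0) = 63
Σ = 365
Area = |Σ|/2 = 182.5.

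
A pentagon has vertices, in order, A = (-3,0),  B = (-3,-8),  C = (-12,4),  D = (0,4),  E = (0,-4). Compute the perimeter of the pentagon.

|AB| = √((0)² + (-8)²) = √64 = 8
|BC| = √((-9)² + (12)²) = √225 = 15
|CD| = √((12)² + (0)²) = √144 = 12
|DE| = √((0)² + (-8)²) = √64 = 8
|EA| = √((-3)² + (4)²) = √25 = 5
Perimeter = 8 + 15 + 12 + 8 + 5 = 48.

48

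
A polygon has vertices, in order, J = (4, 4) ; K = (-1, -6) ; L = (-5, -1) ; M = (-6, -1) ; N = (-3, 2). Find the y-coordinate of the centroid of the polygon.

-22/51

Apply the shoelace (surveyor's) formula. First the cross-terms c_i = x_i·y_{i+1} − x_{i+1}·y_i:
  -20, -29, -1, -15, -20  ⇒  2A = -85, A = -42.5.
Then Σ (y_i + y_{i+1})·c_i = 110, so ȳ = 110 / (6·(-42.5)) = -22/51.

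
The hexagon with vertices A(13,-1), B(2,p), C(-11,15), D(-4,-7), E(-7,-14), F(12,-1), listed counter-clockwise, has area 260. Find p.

The doubled signed area Σ (x_i y_{i+1} − x_{i+1} y_i) is linear in p.
With p=0 it equals 352; the coefficient of p is 24 (from the two edges through B).
So 24·p + 352 = 2·260 = 520 ⇒ p = 7.

7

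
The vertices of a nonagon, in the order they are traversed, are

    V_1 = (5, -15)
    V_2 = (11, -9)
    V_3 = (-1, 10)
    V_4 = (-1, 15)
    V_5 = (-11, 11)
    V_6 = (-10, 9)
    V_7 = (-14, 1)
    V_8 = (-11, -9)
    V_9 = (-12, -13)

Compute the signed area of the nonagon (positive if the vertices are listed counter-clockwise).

Apply the shoelace (surveyor's) formula: 2A = Σ (x_i·y_{i+1} − x_{i+1}·y_i), indices taken mod 9.
Cross-terms: 120, 101, -5, 154, 11, 116, 137, 35, 245  ⇒  Σ = 914
Signed area = Σ/2 = 457 (positive ⇒ counter-clockwise traversal).

457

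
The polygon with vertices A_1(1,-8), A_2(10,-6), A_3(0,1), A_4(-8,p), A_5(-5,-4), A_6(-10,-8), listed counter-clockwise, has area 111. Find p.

Write out the shoelace sum; only the two edges meeting at A_4 involve p:
2·Area = [(0·p − (-8)·1) + ((-8)·(-4) − (-5)·p)] + 172
       = 5·p + 212 = 222
⇒ p = 2.

2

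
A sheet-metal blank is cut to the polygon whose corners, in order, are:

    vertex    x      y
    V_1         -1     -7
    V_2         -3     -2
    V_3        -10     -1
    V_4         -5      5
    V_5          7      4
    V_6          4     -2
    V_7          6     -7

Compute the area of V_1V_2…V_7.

Apply the surveyor's formula: 2A = Σ (x_i·y_{i+1} − x_{i+1}·y_i), indices taken mod 7.
Cross-terms: -19, -17, -55, -55, -30, -16, -49  ⇒  Σ = -241
Area = |Σ|/2 = 120.5.

120.5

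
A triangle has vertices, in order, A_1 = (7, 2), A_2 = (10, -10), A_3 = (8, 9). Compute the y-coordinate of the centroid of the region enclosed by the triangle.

1/3

Apply the surveyor's formula. First the cross-terms c_i = x_i·y_{i+1} − x_{i+1}·y_i:
  -90, 170, -47  ⇒  2A = 33, A = 16.5.
Then Σ (y_i + y_{i+1})·c_i = 33, so ȳ = 33 / (6·16.5) = 1/3.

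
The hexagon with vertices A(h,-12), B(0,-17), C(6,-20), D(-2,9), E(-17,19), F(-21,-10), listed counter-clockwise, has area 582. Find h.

-16

Write out the shoelace sum; only the two edges meeting at A involve h:
2·Area = [((-21)·(-12) − h·(-10)) + (h·(-17) − 0·(-12))] + 800
       = -7·h + 1052 = 1164
⇒ h = -16.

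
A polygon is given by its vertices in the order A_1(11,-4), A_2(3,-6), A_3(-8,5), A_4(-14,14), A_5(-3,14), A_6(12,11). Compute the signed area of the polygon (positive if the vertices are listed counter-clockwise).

-326.5

Apply the shoelace formula: 2A = Σ (x_i·y_{i+1} − x_{i+1}·y_i), indices taken mod 6.
A_1→A_2: (11)(-6) − (3)(-4) = -54
A_2→A_3: (3)(5) − (-8)(-6) = -33
A_3→A_4: (-8)(14) − (-14)(5) = -42
A_4→A_5: (-14)(14) − (-3)(14) = -154
A_5→A_6: (-3)(11) − (12)(14) = -201
A_6→A_1: (12)(-4) − (11)(11) = -169
Σ = -653
Signed area = Σ/2 = -326.5 (negative ⇒ clockwise traversal).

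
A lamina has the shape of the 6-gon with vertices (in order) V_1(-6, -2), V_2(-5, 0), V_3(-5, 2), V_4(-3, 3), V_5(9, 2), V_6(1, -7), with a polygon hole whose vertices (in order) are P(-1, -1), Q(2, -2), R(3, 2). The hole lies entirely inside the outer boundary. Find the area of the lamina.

Outer boundary:
Apply the surveyor's formula: 2A = Σ (x_i·y_{i+1} − x_{i+1}·y_i), indices taken mod 6.
Cross-terms: -10, -10, -9, -33, -65, -44  ⇒  Σ = -171
Area = |Σ|/2 = 85.5.
Hole:
Apply Gauss's area formula: 2A = Σ (x_i·y_{i+1} − x_{i+1}·y_i), indices taken mod 3.
P→Q: (-1)(-2) − (2)(-1) = 4
Q→R: (2)(2) − (3)(-2) = 10
R→P: (3)(-1) − (-1)(2) = -1
Σ = 13
Area = |Σ|/2 = 6.5.
Net area = 85.5 − 6.5 = 79.

79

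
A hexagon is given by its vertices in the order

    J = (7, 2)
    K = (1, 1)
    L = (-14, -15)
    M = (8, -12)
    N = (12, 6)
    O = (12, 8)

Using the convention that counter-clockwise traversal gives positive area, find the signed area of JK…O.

238

J→K: (7)(1) − (1)(2) = 5
K→L: (1)(-15) − (-14)(1) = -1
L→M: (-14)(-12) − (8)(-15) = 288
M→N: (8)(6) − (12)(-12) = 192
N→O: (12)(8) − (12)(6) = 24
O→J: (12)(2) − (7)(8) = -32
Σ = 476
Signed area = Σ/2 = 238 (positive ⇒ counter-clockwise traversal).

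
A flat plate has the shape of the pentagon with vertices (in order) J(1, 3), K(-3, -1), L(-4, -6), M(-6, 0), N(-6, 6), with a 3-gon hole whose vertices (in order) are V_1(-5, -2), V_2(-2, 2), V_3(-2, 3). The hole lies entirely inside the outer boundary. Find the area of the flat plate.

35.5

Outer boundary:
Cross-terms: 8, 14, -36, -36, -24  ⇒  Σ = -74
Area = |Σ|/2 = 37.
Hole:
Apply the surveyor's formula: 2A = Σ (x_i·y_{i+1} − x_{i+1}·y_i), indices taken mod 3.
Cross-terms: -14, -2, 19  ⇒  Σ = 3
Area = |Σ|/2 = 1.5.
Net area = 37 − 1.5 = 35.5.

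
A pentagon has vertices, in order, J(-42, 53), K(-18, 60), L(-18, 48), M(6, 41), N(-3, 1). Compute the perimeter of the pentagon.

|JK| = √((24)² + (7)²) = √625 = 25
|KL| = √((0)² + (-12)²) = √144 = 12
|LM| = √((24)² + (-7)²) = √625 = 25
|MN| = √((-9)² + (-40)²) = √1681 = 41
|NJ| = √((-39)² + (52)²) = √4225 = 65
Perimeter = 25 + 12 + 25 + 41 + 65 = 168.

168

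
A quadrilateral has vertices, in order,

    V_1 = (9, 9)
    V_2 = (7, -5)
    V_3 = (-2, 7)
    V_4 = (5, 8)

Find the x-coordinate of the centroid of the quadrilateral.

Apply the shoelace formula. First the cross-terms c_i = x_i·y_{i+1} − x_{i+1}·y_i:
  -108, 39, -51, -27  ⇒  2A = -147, A = -73.5.
Then Σ (x_i + x_{i+1})·c_i = -2064, so x̄ = -2064 / (6·(-73.5)) = 688/147.

688/147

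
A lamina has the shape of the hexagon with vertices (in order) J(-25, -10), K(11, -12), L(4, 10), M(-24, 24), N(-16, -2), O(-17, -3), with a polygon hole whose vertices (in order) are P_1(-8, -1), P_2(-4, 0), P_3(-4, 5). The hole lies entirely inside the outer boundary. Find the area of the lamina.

Outer boundary:
Σ = (410) + (158) + (336) + (432) + (14) + (95) = 1445
Area = |Σ|/2 = 722.5.
Hole:
P_1→P_2: (-8)(0) − (-4)(-1) = -4
P_2→P_3: (-4)(5) − (-4)(0) = -20
P_3→P_1: (-4)(-1) − (-8)(5) = 44
Σ = 20
Area = |Σ|/2 = 10.
Net area = 722.5 − 10 = 712.5.

712.5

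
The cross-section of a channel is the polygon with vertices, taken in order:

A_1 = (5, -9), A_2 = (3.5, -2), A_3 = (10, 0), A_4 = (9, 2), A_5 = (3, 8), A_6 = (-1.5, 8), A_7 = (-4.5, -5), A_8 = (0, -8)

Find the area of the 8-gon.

Apply the shoelace formula: 2A = Σ (x_i·y_{i+1} − x_{i+1}·y_i), indices taken mod 8.
Σ = (21.5) + (20) + (20) + (66) + (36) + (43.5) + (36) + (40) = 283
Area = |Σ|/2 = 141.5.

141.5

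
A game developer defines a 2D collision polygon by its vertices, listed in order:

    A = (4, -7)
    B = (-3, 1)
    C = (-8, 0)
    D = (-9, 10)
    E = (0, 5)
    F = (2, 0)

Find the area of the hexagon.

Σ = (-17) + (8) + (-80) + (-45) + (-10) + (-14) = -158
Area = |Σ|/2 = 79.

79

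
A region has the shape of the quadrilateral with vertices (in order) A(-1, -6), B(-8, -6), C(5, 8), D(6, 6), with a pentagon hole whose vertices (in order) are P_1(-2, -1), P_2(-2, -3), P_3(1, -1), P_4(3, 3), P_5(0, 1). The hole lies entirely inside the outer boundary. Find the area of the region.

52

Outer boundary:
Apply the surveyor's formula: 2A = Σ (x_i·y_{i+1} − x_{i+1}·y_i), indices taken mod 4.
Σ = (-42) + (-34) + (-18) + (-30) = -124
Area = |Σ|/2 = 62.
Hole:
P_1→P_2: (-2)(-3) − (-2)(-1) = 4
P_2→P_3: (-2)(-1) − (1)(-3) = 5
P_3→P_4: (1)(3) − (3)(-1) = 6
P_4→P_5: (3)(1) − (0)(3) = 3
P_5→P_1: (0)(-1) − (-2)(1) = 2
Σ = 20
Area = |Σ|/2 = 10.
Net area = 62 − 10 = 52.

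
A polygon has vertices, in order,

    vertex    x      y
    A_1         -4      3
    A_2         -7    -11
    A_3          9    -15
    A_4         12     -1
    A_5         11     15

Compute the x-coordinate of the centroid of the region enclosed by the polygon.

Apply the surveyor's formula. First the cross-terms c_i = x_i·y_{i+1} − x_{i+1}·y_i:
  65, 204, 171, 191, 93  ⇒  2A = 724, A = 362.
Then Σ (x_i + x_{i+1})·c_i = 8328, so x̄ = 8328 / (6·362) = 694/181.

694/181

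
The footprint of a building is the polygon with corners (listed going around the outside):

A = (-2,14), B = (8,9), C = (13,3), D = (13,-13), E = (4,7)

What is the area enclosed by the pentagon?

109

Cross-terms: -130, -93, -208, 143, 70  ⇒  Σ = -218
Area = |Σ|/2 = 109.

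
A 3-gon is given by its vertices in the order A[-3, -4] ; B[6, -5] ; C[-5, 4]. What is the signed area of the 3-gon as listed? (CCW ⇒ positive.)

35

Apply the surveyor's formula: 2A = Σ (x_i·y_{i+1} − x_{i+1}·y_i), indices taken mod 3.
Cross-terms: 39, -1, 32  ⇒  Σ = 70
Signed area = Σ/2 = 35 (positive ⇒ counter-clockwise traversal).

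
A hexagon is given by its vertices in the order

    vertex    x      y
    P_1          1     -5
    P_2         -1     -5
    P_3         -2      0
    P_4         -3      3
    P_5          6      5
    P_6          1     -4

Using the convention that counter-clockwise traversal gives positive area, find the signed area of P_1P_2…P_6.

-44.5

Apply the shoelace formula: 2A = Σ (x_i·y_{i+1} − x_{i+1}·y_i), indices taken mod 6.
P_1→P_2: (1)(-5) − (-1)(-5) = -10
P_2→P_3: (-1)(0) − (-2)(-5) = -10
P_3→P_4: (-2)(3) − (-3)(0) = -6
P_4→P_5: (-3)(5) − (6)(3) = -33
P_5→P_6: (6)(-4) − (1)(5) = -29
P_6→P_1: (1)(-5) − (1)(-4) = -1
Σ = -89
Signed area = Σ/2 = -44.5 (negative ⇒ clockwise traversal).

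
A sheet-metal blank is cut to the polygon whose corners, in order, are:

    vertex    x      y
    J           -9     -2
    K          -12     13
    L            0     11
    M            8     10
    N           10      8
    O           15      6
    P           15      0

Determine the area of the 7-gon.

288.5

Apply the surveyor's formula: 2A = Σ (x_i·y_{i+1} − x_{i+1}·y_i), indices taken mod 7.
J→K: (-9)(13) − (-12)(-2) = -141
K→L: (-12)(11) − (0)(13) = -132
L→M: (0)(10) − (8)(11) = -88
M→N: (8)(8) − (10)(10) = -36
N→O: (10)(6) − (15)(8) = -60
O→P: (15)(0) − (15)(6) = -90
P→J: (15)(-2) − (-9)(0) = -30
Σ = -577
Area = |Σ|/2 = 288.5.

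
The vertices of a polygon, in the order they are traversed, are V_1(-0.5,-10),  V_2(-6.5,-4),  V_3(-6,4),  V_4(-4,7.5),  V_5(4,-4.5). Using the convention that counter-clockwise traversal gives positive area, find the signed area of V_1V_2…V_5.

-98.125

Σ = (-63) + (-50) + (-29) + (-12) + (-42.25) = -196.25
Signed area = Σ/2 = -98.125 (negative ⇒ clockwise traversal).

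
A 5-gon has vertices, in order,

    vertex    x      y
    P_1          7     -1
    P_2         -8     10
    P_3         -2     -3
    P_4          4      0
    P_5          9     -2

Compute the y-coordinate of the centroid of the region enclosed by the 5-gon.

Apply the shoelace formula. First the cross-terms c_i = x_i·y_{i+1} − x_{i+1}·y_i:
  62, 44, 12, -8, 5  ⇒  2A = 115, A = 57.5.
Then Σ (y_i + y_{i+1})·c_i = 831, so ȳ = 831 / (6·57.5) = 277/115.

277/115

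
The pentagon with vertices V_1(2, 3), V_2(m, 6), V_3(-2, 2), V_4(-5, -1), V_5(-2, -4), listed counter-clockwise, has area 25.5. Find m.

Write out the shoelace sum; only the two edges meeting at V_2 involve m:
2·Area = [(2·6 − m·3) + (m·2 − (-2)·6)] + 32
       = -1·m + 56 = 51
⇒ m = 5.

5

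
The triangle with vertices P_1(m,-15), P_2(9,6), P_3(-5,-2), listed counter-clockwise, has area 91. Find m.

-5

The doubled signed area Σ (x_i y_{i+1} − x_{i+1} y_i) is linear in m.
With m=0 it equals 222; the coefficient of m is 8 (from the two edges through P_1).
So 8·m + 222 = 2·91 = 182 ⇒ m = -5.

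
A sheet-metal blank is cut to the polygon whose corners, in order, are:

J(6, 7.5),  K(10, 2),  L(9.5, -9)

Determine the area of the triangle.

Apply the surveyor's formula: 2A = Σ (x_i·y_{i+1} − x_{i+1}·y_i), indices taken mod 3.
Σ = (-63) + (-109) + (125.25) = -46.75
Area = |Σ|/2 = 23.375.

23.375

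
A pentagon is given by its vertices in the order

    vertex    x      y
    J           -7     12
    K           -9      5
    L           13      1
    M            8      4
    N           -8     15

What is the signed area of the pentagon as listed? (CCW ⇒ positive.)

102

J→K: (-7)(5) − (-9)(12) = 73
K→L: (-9)(1) − (13)(5) = -74
L→M: (13)(4) − (8)(1) = 44
M→N: (8)(15) − (-8)(4) = 152
N→J: (-8)(12) − (-7)(15) = 9
Σ = 204
Signed area = Σ/2 = 102 (positive ⇒ counter-clockwise traversal).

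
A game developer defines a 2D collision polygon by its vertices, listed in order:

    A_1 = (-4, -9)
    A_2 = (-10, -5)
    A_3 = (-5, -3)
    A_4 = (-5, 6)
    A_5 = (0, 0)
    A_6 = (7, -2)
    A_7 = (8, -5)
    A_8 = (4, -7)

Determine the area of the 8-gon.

114.5

Apply the shoelace (surveyor's) formula: 2A = Σ (x_i·y_{i+1} − x_{i+1}·y_i), indices taken mod 8.
Σ = (-70) + (5) + (-45) + (0) + (0) + (-19) + (-36) + (-64) = -229
Area = |Σ|/2 = 114.5.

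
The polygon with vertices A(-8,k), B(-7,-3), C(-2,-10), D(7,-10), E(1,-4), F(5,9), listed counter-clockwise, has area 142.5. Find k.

The doubled signed area Σ (x_i y_{i+1} − x_{i+1} y_i) is linear in k.
With k=0 it equals 261; the coefficient of k is 12 (from the two edges through A).
So 12·k + 261 = 2·142.5 = 285 ⇒ k = 2.

2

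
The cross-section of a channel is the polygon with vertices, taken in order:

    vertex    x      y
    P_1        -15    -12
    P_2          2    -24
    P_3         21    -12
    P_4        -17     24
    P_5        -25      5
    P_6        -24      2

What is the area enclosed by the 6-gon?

1033.5

Apply the surveyor's formula: 2A = Σ (x_i·y_{i+1} − x_{i+1}·y_i), indices taken mod 6.
Σ = (384) + (480) + (300) + (515) + (70) + (318) = 2067
Area = |Σ|/2 = 1033.5.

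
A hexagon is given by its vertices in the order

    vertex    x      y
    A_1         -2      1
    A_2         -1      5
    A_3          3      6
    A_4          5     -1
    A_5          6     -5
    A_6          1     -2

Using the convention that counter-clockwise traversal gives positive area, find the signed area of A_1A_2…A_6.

Apply the shoelace (surveyor's) formula: 2A = Σ (x_i·y_{i+1} − x_{i+1}·y_i), indices taken mod 6.
Σ = (-9) + (-21) + (-33) + (-19) + (-7) + (-3) = -92
Signed area = Σ/2 = -46 (negative ⇒ clockwise traversal).

-46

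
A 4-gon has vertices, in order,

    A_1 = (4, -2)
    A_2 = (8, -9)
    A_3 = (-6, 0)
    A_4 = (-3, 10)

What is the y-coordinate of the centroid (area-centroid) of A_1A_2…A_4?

Apply the shoelace formula. First the cross-terms c_i = x_i·y_{i+1} − x_{i+1}·y_i:
  -20, -54, -60, -34  ⇒  2A = -168, A = -84.
Then Σ (y_i + y_{i+1})·c_i = -166, so ȳ = -166 / (6·(-84)) = 83/252.

83/252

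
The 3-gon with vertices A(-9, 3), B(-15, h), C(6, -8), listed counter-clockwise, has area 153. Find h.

-13

The doubled signed area Σ (x_i y_{i+1} − x_{i+1} y_i) is linear in h.
With h=0 it equals 111; the coefficient of h is -15 (from the two edges through B).
So -15·h + 111 = 2·153 = 306 ⇒ h = -13.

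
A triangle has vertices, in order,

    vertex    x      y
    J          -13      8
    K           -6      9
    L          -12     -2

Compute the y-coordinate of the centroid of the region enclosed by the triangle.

Apply the shoelace formula. First the cross-terms c_i = x_i·y_{i+1} − x_{i+1}·y_i:
  -69, 120, -122  ⇒  2A = -71, A = -35.5.
Then Σ (y_i + y_{i+1})·c_i = -1065, so ȳ = -1065 / (6·(-35.5)) = 5.

5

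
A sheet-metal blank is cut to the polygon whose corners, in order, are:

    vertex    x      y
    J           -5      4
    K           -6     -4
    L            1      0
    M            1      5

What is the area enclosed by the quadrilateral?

Σ = (44) + (4) + (5) + (29) = 82
Area = |Σ|/2 = 41.

41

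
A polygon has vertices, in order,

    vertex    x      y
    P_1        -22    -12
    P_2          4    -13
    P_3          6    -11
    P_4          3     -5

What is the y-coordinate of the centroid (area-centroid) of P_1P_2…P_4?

Apply Gauss's area formula. First the cross-terms c_i = x_i·y_{i+1} − x_{i+1}·y_i:
  334, 34, 3, -146  ⇒  2A = 225, A = 112.5.
Then Σ (y_i + y_{i+1})·c_i = -6732, so ȳ = -6732 / (6·112.5) = -748/75.

-748/75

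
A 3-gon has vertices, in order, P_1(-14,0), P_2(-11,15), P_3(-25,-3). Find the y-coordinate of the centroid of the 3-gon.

Apply Gauss's area formula. First the cross-terms c_i = x_i·y_{i+1} − x_{i+1}·y_i:
  -210, 408, -42  ⇒  2A = 156, A = 78.
Then Σ (y_i + y_{i+1})·c_i = 1872, so ȳ = 1872 / (6·78) = 4.

4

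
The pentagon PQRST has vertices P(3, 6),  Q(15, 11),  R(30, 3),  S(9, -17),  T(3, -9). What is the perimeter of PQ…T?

|PQ| = √((12)² + (5)²) = √169 = 13
|QR| = √((15)² + (-8)²) = √289 = 17
|RS| = √((-21)² + (-20)²) = √841 = 29
|ST| = √((-6)² + (8)²) = √100 = 10
|TP| = √((0)² + (15)²) = √225 = 15
Perimeter = 13 + 17 + 29 + 10 + 15 = 84.

84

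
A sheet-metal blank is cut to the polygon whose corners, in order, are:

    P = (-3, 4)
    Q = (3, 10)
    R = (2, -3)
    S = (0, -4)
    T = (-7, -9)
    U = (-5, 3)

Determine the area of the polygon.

P→Q: (-3)(10) − (3)(4) = -42
Q→R: (3)(-3) − (2)(10) = -29
R→S: (2)(-4) − (0)(-3) = -8
S→T: (0)(-9) − (-7)(-4) = -28
T→U: (-7)(3) − (-5)(-9) = -66
U→P: (-5)(4) − (-3)(3) = -11
Σ = -184
Area = |Σ|/2 = 92.

92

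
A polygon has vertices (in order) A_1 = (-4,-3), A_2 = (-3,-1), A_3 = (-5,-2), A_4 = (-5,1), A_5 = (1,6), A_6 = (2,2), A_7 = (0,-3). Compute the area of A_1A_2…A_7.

39

A_1→A_2: (-4)(-1) − (-3)(-3) = -5
A_2→A_3: (-3)(-2) − (-5)(-1) = 1
A_3→A_4: (-5)(1) − (-5)(-2) = -15
A_4→A_5: (-5)(6) − (1)(1) = -31
A_5→A_6: (1)(2) − (2)(6) = -10
A_6→A_7: (2)(-3) − (0)(2) = -6
A_7→A_1: (0)(-3) − (-4)(-3) = -12
Σ = -78
Area = |Σ|/2 = 39.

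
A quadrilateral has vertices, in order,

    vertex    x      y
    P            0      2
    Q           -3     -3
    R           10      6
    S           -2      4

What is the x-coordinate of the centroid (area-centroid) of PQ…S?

245/99

Apply Gauss's area formula. First the cross-terms c_i = x_i·y_{i+1} − x_{i+1}·y_i:
  6, 12, 52, -4  ⇒  2A = 66, A = 33.
Then Σ (x_i + x_{i+1})·c_i = 490, so x̄ = 490 / (6·33) = 245/99.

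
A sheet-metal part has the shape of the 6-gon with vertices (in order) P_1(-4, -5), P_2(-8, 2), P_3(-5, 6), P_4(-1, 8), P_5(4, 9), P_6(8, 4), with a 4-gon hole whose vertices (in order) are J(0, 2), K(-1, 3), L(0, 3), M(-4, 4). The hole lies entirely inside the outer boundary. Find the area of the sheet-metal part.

119

Outer boundary:
Σ = (-48) + (-38) + (-34) + (-41) + (-56) + (-24) = -241
Area = |Σ|/2 = 120.5.
Hole:
Apply Gauss's area formula: 2A = Σ (x_i·y_{i+1} − x_{i+1}·y_i), indices taken mod 4.
Σ = (2) + (-3) + (12) + (-8) = 3
Area = |Σ|/2 = 1.5.
Net area = 120.5 − 1.5 = 119.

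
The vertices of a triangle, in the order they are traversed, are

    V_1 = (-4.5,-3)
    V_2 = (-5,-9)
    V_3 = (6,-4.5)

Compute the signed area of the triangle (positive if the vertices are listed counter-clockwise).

31.875

Σ = (25.5) + (76.5) + (-38.25) = 63.75
Signed area = Σ/2 = 31.875 (positive ⇒ counter-clockwise traversal).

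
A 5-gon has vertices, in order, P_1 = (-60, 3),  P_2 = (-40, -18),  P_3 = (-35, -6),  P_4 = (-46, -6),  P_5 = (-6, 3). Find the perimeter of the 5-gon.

|P_1P_2| = √((20)² + (-21)²) = √841 = 29
|P_2P_3| = √((5)² + (12)²) = √169 = 13
|P_3P_4| = √((-11)² + (0)²) = √121 = 11
|P_4P_5| = √((40)² + (9)²) = √1681 = 41
|P_5P_1| = √((-54)² + (0)²) = √2916 = 54
Perimeter = 29 + 13 + 11 + 41 + 54 = 148.

148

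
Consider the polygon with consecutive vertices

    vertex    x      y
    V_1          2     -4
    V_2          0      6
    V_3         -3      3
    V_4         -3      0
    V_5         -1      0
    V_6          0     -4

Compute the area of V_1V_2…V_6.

25.5

Apply the surveyor's formula: 2A = Σ (x_i·y_{i+1} − x_{i+1}·y_i), indices taken mod 6.
Cross-terms: 12, 18, 9, 0, 4, 8  ⇒  Σ = 51
Area = |Σ|/2 = 25.5.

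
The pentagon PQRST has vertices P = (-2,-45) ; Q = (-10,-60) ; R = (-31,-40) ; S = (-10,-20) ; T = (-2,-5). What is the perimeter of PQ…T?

132

|PQ| = √((-8)² + (-15)²) = √289 = 17
|QR| = √((-21)² + (20)²) = √841 = 29
|RS| = √((21)² + (20)²) = √841 = 29
|ST| = √((8)² + (15)²) = √289 = 17
|TP| = √((0)² + (-40)²) = √1600 = 40
Perimeter = 17 + 29 + 29 + 17 + 40 = 132.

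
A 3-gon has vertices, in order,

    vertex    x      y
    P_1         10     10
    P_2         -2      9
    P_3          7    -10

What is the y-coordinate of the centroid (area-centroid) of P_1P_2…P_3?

3

Apply the surveyor's formula. First the cross-terms c_i = x_i·y_{i+1} − x_{i+1}·y_i:
  110, -43, 170  ⇒  2A = 237, A = 118.5.
Then Σ (y_i + y_{i+1})·c_i = 2133, so ȳ = 2133 / (6·118.5) = 3.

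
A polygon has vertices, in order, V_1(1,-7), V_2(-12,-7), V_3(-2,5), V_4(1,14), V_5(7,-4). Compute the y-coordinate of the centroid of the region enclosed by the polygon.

-6/23

Apply Gauss's area formula. First the cross-terms c_i = x_i·y_{i+1} − x_{i+1}·y_i:
  -91, -74, -33, -102, -45  ⇒  2A = -345, A = -172.5.
Then Σ (y_i + y_{i+1})·c_i = 270, so ȳ = 270 / (6·(-172.5)) = -6/23.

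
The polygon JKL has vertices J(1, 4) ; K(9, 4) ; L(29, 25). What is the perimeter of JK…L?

|JK| = √((8)² + (0)²) = √64 = 8
|KL| = √((20)² + (21)²) = √841 = 29
|LJ| = √((-28)² + (-21)²) = √1225 = 35
Perimeter = 8 + 29 + 35 = 72.

72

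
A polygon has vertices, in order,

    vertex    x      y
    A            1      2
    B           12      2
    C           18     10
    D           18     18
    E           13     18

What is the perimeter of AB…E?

54

|AB| = √((11)² + (0)²) = √121 = 11
|BC| = √((6)² + (8)²) = √100 = 10
|CD| = √((0)² + (8)²) = √64 = 8
|DE| = √((-5)² + (0)²) = √25 = 5
|EA| = √((-12)² + (-16)²) = √400 = 20
Perimeter = 11 + 10 + 8 + 5 + 20 = 54.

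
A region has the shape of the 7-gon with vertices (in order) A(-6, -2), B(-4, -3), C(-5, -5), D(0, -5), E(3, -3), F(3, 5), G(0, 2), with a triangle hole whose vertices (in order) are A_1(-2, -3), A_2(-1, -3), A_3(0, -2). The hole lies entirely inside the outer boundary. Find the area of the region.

Outer boundary:
Σ = (10) + (5) + (25) + (15) + (24) + (6) + (12) = 97
Area = |Σ|/2 = 48.5.
Hole:
Apply the shoelace (surveyor's) formula: 2A = Σ (x_i·y_{i+1} − x_{i+1}·y_i), indices taken mod 3.
Σ = (3) + (2) + (-4) = 1
Area = |Σ|/2 = 0.5.
Net area = 48.5 − 0.5 = 48.

48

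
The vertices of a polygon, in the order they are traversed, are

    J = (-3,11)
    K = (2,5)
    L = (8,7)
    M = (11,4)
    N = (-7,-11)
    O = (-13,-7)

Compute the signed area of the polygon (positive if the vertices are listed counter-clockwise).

Apply the shoelace formula: 2A = Σ (x_i·y_{i+1} − x_{i+1}·y_i), indices taken mod 6.
Σ = (-37) + (-26) + (-45) + (-93) + (-94) + (-164) = -459
Signed area = Σ/2 = -229.5 (negative ⇒ clockwise traversal).

-229.5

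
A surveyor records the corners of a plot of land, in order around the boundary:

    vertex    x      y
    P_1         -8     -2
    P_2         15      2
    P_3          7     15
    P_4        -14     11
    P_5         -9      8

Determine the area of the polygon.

290.5

P_1→P_2: (-8)(2) − (15)(-2) = 14
P_2→P_3: (15)(15) − (7)(2) = 211
P_3→P_4: (7)(11) − (-14)(15) = 287
P_4→P_5: (-14)(8) − (-9)(11) = -13
P_5→P_1: (-9)(-2) − (-8)(8) = 82
Σ = 581
Area = |Σ|/2 = 290.5.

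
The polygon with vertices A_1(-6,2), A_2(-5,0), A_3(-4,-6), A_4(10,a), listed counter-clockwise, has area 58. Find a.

-2

Write out the shoelace sum; only the two edges meeting at A_4 involve a:
2·Area = [((-4)·a − 10·(-6)) + (10·2 − (-6)·a)] + 40
       = 2·a + 120 = 116
⇒ a = -2.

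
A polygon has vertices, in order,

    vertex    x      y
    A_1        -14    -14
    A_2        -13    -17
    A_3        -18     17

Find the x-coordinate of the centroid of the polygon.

-15

Apply the surveyor's formula. First the cross-terms c_i = x_i·y_{i+1} − x_{i+1}·y_i:
  56, -527, 490  ⇒  2A = 19, A = 9.5.
Then Σ (x_i + x_{i+1})·c_i = -855, so x̄ = -855 / (6·9.5) = -15.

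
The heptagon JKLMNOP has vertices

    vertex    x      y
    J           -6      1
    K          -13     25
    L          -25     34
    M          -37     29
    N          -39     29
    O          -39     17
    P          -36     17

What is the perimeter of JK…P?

|JK| = √((-7)² + (24)²) = √625 = 25
|KL| = √((-12)² + (9)²) = √225 = 15
|LM| = √((-12)² + (-5)²) = √169 = 13
|MN| = √((-2)² + (0)²) = √4 = 2
|NO| = √((0)² + (-12)²) = √144 = 12
|OP| = √((3)² + (0)²) = √9 = 3
|PJ| = √((30)² + (-16)²) = √1156 = 34
Perimeter = 25 + 15 + 13 + 2 + 12 + 3 + 34 = 104.

104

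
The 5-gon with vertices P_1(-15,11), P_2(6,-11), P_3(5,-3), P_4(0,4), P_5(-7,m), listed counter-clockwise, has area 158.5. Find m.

Write out the shoelace sum; only the two edges meeting at P_5 involve m:
2·Area = [(0·m − (-7)·4) + ((-7)·11 − (-15)·m)] + 156
       = 15·m + 107 = 317
⇒ m = 14.

14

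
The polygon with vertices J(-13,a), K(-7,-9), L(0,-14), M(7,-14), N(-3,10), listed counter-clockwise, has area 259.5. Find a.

12

The doubled signed area Σ (x_i y_{i+1} − x_{i+1} y_i) is linear in a.
With a=0 it equals 471; the coefficient of a is 4 (from the two edges through J).
So 4·a + 471 = 2·259.5 = 519 ⇒ a = 12.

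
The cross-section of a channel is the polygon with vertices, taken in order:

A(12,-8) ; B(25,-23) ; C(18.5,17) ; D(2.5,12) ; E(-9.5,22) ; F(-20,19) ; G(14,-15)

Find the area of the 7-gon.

Apply the surveyor's formula: 2A = Σ (x_i·y_{i+1} − x_{i+1}·y_i), indices taken mod 7.
Cross-terms: -76, 850.5, 179.5, 169, 259.5, 34, 68  ⇒  Σ = 1484.5
Area = |Σ|/2 = 742.25.

742.25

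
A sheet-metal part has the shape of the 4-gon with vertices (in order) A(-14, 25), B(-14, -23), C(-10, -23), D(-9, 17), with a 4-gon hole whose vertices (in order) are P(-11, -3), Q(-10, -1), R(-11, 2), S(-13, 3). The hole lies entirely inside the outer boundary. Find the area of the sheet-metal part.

192.5

Outer boundary:
Σ = (672) + (92) + (-377) + (13) = 400
Area = |Σ|/2 = 200.
Hole:
P→Q: (-11)(-1) − (-10)(-3) = -19
Q→R: (-10)(2) − (-11)(-1) = -31
R→S: (-11)(3) − (-13)(2) = -7
S→P: (-13)(-3) − (-11)(3) = 72
Σ = 15
Area = |Σ|/2 = 7.5.
Net area = 200 − 7.5 = 192.5.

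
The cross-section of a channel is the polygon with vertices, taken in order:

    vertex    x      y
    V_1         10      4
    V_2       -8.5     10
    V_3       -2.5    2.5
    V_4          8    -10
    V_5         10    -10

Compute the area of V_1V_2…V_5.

Apply the shoelace (surveyor's) formula: 2A = Σ (x_i·y_{i+1} − x_{i+1}·y_i), indices taken mod 5.
V_1→V_2: (10)(10) − (-8.5)(4) = 134
V_2→V_3: (-8.5)(2.5) − (-2.5)(10) = 3.75
V_3→V_4: (-2.5)(-10) − (8)(2.5) = 5
V_4→V_5: (8)(-10) − (10)(-10) = 20
V_5→V_1: (10)(4) − (10)(-10) = 140
Σ = 302.75
Area = |Σ|/2 = 151.375.

151.375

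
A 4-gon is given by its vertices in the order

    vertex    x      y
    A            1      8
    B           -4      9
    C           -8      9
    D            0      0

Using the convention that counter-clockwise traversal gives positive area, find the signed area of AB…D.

38.5

A→B: (1)(9) − (-4)(8) = 41
B→C: (-4)(9) − (-8)(9) = 36
C→D: (-8)(0) − (0)(9) = 0
D→A: (0)(8) − (1)(0) = 0
Σ = 77
Signed area = Σ/2 = 38.5 (positive ⇒ counter-clockwise traversal).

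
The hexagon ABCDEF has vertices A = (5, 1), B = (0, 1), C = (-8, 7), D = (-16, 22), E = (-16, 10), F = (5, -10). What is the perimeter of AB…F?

|AB| = √((-5)² + (0)²) = √25 = 5
|BC| = √((-8)² + (6)²) = √100 = 10
|CD| = √((-8)² + (15)²) = √289 = 17
|DE| = √((0)² + (-12)²) = √144 = 12
|EF| = √((21)² + (-20)²) = √841 = 29
|FA| = √((0)² + (11)²) = √121 = 11
Perimeter = 5 + 10 + 17 + 12 + 29 + 11 = 84.

84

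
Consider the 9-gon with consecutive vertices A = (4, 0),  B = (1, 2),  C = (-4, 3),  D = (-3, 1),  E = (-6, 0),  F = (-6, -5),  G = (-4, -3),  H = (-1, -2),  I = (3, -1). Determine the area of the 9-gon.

37

Σ = (8) + (11) + (5) + (6) + (30) + (-2) + (5) + (7) + (4) = 74
Area = |Σ|/2 = 37.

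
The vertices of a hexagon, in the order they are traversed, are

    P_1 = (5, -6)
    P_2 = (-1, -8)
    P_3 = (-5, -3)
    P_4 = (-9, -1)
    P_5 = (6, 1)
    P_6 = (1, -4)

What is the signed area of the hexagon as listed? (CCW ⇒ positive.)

Apply the shoelace (surveyor's) formula: 2A = Σ (x_i·y_{i+1} − x_{i+1}·y_i), indices taken mod 6.
P_1→P_2: (5)(-8) − (-1)(-6) = -46
P_2→P_3: (-1)(-3) − (-5)(-8) = -37
P_3→P_4: (-5)(-1) − (-9)(-3) = -22
P_4→P_5: (-9)(1) − (6)(-1) = -3
P_5→P_6: (6)(-4) − (1)(1) = -25
P_6→P_1: (1)(-6) − (5)(-4) = 14
Σ = -119
Signed area = Σ/2 = -59.5 (negative ⇒ clockwise traversal).

-59.5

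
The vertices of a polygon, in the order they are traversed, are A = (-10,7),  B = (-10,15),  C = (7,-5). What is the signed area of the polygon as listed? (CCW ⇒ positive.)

-68

Σ = (-80) + (-55) + (-1) = -136
Signed area = Σ/2 = -68 (negative ⇒ clockwise traversal).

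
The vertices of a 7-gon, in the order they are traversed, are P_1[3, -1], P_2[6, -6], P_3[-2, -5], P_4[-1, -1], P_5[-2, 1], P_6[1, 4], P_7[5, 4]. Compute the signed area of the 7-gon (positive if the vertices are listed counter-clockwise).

-51

P_1→P_2: (3)(-6) − (6)(-1) = -12
P_2→P_3: (6)(-5) − (-2)(-6) = -42
P_3→P_4: (-2)(-1) − (-1)(-5) = -3
P_4→P_5: (-1)(1) − (-2)(-1) = -3
P_5→P_6: (-2)(4) − (1)(1) = -9
P_6→P_7: (1)(4) − (5)(4) = -16
P_7→P_1: (5)(-1) − (3)(4) = -17
Σ = -102
Signed area = Σ/2 = -51 (negative ⇒ clockwise traversal).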